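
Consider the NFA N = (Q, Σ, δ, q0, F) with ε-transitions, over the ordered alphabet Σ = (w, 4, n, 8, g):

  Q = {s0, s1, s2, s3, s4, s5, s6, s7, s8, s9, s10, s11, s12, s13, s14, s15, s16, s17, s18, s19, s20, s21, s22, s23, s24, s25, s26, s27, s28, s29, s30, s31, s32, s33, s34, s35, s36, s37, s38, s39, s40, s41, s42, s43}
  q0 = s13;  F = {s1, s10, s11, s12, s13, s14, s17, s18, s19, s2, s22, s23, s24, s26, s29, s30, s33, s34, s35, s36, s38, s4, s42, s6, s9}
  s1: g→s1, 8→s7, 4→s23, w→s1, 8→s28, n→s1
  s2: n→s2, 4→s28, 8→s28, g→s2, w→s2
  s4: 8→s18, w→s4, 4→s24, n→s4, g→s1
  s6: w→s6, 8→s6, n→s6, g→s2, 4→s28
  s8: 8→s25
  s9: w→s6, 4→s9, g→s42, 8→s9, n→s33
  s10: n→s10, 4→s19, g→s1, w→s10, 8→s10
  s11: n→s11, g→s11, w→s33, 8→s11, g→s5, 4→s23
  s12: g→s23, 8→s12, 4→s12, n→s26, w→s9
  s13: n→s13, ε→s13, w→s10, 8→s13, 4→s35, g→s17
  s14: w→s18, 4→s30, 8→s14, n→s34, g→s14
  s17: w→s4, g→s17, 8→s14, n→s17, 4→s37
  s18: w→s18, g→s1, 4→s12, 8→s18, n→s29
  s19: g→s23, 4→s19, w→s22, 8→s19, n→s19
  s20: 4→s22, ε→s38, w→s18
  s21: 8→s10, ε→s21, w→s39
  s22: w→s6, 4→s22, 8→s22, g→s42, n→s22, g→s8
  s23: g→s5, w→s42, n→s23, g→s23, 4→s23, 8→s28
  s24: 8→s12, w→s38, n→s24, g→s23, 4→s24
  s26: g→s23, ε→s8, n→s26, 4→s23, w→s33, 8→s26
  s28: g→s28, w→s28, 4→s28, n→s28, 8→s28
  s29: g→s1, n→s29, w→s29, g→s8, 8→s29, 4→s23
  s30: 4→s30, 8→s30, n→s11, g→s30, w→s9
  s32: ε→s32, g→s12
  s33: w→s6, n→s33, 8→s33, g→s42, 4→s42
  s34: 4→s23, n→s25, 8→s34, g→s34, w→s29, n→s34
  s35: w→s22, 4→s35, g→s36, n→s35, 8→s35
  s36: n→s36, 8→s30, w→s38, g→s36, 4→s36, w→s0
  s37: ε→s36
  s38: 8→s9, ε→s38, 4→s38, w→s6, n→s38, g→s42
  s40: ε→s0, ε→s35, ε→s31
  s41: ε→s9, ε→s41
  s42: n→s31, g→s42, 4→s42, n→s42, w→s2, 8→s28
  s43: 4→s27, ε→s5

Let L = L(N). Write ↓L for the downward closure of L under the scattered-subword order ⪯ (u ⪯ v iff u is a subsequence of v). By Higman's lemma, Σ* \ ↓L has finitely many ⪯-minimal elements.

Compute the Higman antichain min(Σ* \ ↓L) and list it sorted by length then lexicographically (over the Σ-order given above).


|Q|=44, |F|=25, |δ|=158 (13 ε).
min D↑ (26 st, q0=0, F={11}): 0:w→1,4→2,n→0,8→0,g→3 1:w→1,4→4,n→1,8→1,g→5 2:w→6,4→2,n→2,8→2,g→7 3:w→8,4→7,n→3,8→9,g→3 4:w→6,4→4,n→4,8→4,g→10 5:w→5,4→10,n→5,8→11,g→5 6:w→12,4→6,n→6,8→6,g→13 7:w→14,4→7,n→7,8→15,g→7 8:w→8,4→16,n→8,8→17,g→5 9:w→17,4→15,n→18,8→9,g→9 10:w→13,4→10,n→10,8→11,g→10 11:w→11,4→11,n→11,8→11,g→11 12:w→12,4→11,n→12,8→12,g→19 13:w→19,4→13,n→13,8→11,g→13 14:w→12,4→14,n→14,8→20,g→13 15:w→20,4→15,n→21,8→15,g→15 16:w→14,4→16,n→16,8→22,g→10 17:w→17,4→22,n→23,8→17,g→5 18:w→23,4→10,n→18,8→18,g→18 19:w→19,4→11,n→19,8→11,g→19 20:w→12,4→20,n→24,8→20,g→13 21:w→24,4→10,n→21,8→21,g→21 22:w→20,4→22,n→25,8→22,g→10 23:w→23,4→10,n→23,8→23,g→5 24:w→12,4→13,n→24,8→24,g→13 25:w→24,4→10,n→25,8→25,g→10 [Hopcroft].
'wg8': run [33, 24, 10, 3] end={s25,s28,s7} — reject; 3/3 deletions ∈↓L.
'4ww4': N↓-sim [33, 23, 12, 3, 1] end={s28} — reject; 4/4 deletions ∈↓L.
'g8n48': |S_i|=[33, 28, 21, 16, 6, 1] end={s28} ∉↓L; 5/5 single-dels accept.
3 obstructions.

min(Σ*\↓L) = [wg8, 4ww4, g8n48].


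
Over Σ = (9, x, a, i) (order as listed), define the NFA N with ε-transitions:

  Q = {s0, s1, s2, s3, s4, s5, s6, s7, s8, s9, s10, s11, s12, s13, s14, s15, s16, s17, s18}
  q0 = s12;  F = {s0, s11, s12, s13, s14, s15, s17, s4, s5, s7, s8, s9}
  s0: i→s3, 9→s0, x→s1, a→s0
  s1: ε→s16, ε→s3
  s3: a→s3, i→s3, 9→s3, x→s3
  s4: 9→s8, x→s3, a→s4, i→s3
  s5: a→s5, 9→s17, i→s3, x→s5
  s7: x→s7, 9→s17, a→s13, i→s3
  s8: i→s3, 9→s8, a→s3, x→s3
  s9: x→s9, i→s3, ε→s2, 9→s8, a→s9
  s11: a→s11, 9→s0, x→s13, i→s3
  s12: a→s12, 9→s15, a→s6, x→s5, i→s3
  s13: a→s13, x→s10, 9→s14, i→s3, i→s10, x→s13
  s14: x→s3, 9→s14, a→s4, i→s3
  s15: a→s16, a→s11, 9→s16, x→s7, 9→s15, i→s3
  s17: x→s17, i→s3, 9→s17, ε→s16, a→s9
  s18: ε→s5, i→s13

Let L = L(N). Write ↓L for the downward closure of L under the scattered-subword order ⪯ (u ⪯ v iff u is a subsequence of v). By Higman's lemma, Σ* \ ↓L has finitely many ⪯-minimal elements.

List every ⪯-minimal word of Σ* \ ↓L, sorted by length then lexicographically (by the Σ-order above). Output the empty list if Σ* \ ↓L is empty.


min(Σ*\↓L) = [i, 9a9x, x9a9a].

|Q|=19, |F|=12, |δ|=63 (5 ε).
min D↑ (13 st, q0=0, F={3}): 0:9→1,x→2,a→0,i→3 1:9→1,x→4,a→5,i→3 2:9→6,x→2,a→2,i→3 3:9→3,x→3,a→3,i→3 4:9→6,x→4,a→7,i→3 5:9→8,x→7,a→5,i→3 6:9→6,x→6,a→9,i→3 7:9→10,x→7,a→7,i→3 8:9→8,x→3,a→8,i→3 9:9→11,x→9,a→9,i→3 10:9→10,x→3,a→12,i→3 11:9→11,x→3,a→3,i→3 12:9→11,x→3,a→12,i→3 (ε-aug+det+¬).
'i': N↓-sim [18, 2] end={s10,s3} ∉↓L; 1/1 deletions ∈↓L.
'9a9x': |S_i|=[18, 15, 12, 7, 3] end={s1,s16,s3} ∉↓L; 4/4 deletions ∈↓L.
'x9a9a': run [18, 13, 8, 5, 2, 1] end={s3} rej; 5/5 single-dels accept.
3 words, ⪯-incomp.


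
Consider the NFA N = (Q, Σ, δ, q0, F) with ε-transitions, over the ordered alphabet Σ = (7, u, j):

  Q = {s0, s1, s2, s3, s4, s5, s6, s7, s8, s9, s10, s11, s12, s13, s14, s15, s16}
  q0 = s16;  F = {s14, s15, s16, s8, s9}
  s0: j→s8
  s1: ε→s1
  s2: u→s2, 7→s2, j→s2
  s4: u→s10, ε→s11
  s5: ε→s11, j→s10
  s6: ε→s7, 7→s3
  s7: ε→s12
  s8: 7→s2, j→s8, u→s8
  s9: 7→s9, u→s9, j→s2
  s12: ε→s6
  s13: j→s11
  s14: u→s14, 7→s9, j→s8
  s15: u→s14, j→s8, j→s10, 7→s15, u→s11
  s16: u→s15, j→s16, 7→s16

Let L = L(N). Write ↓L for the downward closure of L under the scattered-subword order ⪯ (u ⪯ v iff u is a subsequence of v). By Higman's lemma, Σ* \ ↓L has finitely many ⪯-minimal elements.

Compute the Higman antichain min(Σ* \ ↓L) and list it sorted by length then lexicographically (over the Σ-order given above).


|Q|=17, |F|=5, |δ|=31 (6 ε).
min D↑ (6 st, q0=0, F={5}): 0:7→0,u→1,j→0 1:7→1,u→2,j→3 2:7→4,u→2,j→3 3:7→5,u→3,j→3 4:7→4,u→4,j→5 5:7→5,u→5,j→5 (ε-aug+det+¬).
'uj7': N↓-sim [8, 7, 3, 1] end={s2} ∉↓L; 3/3 deletions ∈↓L.
'uu7j': run [8, 7, 5, 2, 1] end={s2} — reject; 4/4 del acc.
2 obstructions.

A = [uj7, uu7j].


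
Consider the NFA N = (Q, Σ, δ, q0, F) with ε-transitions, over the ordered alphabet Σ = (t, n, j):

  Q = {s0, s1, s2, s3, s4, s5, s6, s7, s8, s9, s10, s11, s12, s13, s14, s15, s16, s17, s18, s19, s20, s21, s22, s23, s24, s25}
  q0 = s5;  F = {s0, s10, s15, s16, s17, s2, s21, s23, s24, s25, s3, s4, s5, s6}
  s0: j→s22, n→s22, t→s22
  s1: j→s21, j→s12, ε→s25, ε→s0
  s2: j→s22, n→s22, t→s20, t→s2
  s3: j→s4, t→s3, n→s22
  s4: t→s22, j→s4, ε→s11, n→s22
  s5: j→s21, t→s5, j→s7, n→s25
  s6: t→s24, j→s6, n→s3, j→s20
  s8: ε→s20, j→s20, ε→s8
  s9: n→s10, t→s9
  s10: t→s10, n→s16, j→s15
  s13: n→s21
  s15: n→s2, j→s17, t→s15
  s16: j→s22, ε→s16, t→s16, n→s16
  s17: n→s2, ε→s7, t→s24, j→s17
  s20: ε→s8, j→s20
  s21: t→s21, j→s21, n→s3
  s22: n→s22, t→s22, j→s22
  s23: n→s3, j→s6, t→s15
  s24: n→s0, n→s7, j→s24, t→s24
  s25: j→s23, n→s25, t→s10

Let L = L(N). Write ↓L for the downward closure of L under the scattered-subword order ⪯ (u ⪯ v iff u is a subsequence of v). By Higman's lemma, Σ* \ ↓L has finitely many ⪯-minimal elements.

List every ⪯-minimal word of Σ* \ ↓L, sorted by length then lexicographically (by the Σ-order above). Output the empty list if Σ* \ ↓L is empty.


A = [jnn, ntnj, jnjt, njjtnt].

|Q|=26, |F|=14, |δ|=64 (8 ε).
min D↑ (15 st, q0=0, F={9}): 0:t→0,n→1,j→2 1:t→3,n→1,j→4 2:t→2,n→5,j→2 3:t→3,n→6,j→7 4:t→7,n→5,j→8 5:t→5,n→9,j→10 6:t→6,n→6,j→9 7:t→7,n→11,j→12 8:t→13,n→5,j→8 9:t→9,n→9,j→9 10:t→9,n→9,j→10 11:t→11,n→9,j→9 12:t→13,n→11,j→12 13:t→13,n→14,j→13 14:t→9,n→9,j→9 (ε-aug+det+¬).
'jnn': run [19, 15, 9, 1] end={s22} ∉↓L; 3/3 deletions ∈↓L.
'ntnj': run [19, 17, 14, 7, 3] end={s20,s22,s8} — reject; 4/4 deletions ∈↓L.
'jnjt': |S_i|=[19, 15, 9, 5, 1] end={s22} rej; 4/4 single-dels accept.
'njjtnt': N↓-sim [19, 17, 14, 12, 10, 3, 1] end={s22} rej; 6/6 single-dels accept.
4 obstructions.


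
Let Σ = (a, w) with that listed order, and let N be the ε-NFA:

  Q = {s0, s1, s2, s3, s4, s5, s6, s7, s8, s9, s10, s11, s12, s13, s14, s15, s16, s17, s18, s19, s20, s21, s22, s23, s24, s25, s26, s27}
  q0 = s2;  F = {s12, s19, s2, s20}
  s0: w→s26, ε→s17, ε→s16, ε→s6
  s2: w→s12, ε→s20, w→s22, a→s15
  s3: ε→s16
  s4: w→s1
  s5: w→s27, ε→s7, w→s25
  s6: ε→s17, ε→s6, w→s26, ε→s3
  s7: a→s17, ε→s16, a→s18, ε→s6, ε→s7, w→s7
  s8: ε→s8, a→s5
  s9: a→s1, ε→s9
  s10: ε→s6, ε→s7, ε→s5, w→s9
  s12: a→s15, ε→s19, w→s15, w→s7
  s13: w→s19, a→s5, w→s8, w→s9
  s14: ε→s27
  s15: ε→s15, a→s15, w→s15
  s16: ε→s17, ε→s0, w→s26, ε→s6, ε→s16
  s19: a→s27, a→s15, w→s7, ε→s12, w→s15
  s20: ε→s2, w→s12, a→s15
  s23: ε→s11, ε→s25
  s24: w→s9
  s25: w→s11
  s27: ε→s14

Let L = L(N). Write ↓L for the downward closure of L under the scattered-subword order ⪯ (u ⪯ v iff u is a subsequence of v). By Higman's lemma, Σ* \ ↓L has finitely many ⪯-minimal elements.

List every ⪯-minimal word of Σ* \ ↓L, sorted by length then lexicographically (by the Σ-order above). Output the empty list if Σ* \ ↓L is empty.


|Q|=28, |F|=4, |δ|=61 (29 ε).
min D↑ (3 st, q0=0, F={1}): 0:a→1,w→2 1:a→1,w→1 2:a→1,w→1 [Hopcroft].
'a': N↓-sim [16, 5] end={s14,s15,s17,s18,s27} — reject; 1/1 single-dels accept.
'ww': N↓-sim [16, 14, 9] end={s0,s15,s16,s17,s18,s26,s3,s6,s7} — reject; 2/2 del acc.
2 minimals (antichain).

Antichain: [a, ww].


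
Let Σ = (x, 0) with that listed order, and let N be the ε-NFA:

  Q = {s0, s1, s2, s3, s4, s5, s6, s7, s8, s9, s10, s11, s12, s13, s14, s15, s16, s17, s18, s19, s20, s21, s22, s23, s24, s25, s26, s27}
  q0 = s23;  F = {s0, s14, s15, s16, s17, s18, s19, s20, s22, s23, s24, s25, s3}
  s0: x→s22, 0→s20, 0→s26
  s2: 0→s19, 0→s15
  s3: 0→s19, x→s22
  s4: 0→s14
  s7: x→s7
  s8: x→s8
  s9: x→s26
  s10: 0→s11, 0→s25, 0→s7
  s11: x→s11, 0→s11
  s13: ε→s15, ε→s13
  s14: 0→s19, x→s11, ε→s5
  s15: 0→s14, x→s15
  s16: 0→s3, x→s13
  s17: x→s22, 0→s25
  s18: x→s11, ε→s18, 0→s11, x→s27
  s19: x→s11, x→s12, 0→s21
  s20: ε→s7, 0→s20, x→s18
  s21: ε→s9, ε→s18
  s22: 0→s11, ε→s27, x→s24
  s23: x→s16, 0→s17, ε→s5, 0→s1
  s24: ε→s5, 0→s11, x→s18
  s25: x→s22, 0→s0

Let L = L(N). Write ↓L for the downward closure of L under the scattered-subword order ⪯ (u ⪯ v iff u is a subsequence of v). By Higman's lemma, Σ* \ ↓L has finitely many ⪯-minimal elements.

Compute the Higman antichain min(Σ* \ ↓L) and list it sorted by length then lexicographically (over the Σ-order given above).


Antichain: [0x0, xx0x, x00x, x0000, 0xxxx, 0000xx].

|Q|=28, |F|=13, |δ|=51 (10 ε).
min D↑ (14 st, q0=0, F={10}): 0:x→1,0→2 1:x→3,0→4 2:x→5,0→6 3:x→3,0→7 4:x→5,0→8 5:x→9,0→10 6:x→5,0→11 7:x→10,0→8 8:x→10,0→12 9:x→12,0→10 10:x→10,0→10 11:x→5,0→13 12:x→10,0→10 13:x→12,0→13.
'0x0': run [23, 19, 9, 1] end={s11} ∉↓L; 3/3 del acc.
'xx0x': N↓-sim [23, 17, 15, 10, 4] end={s11,s12,s26,s27} ∉↓L; 4/4 del acc.
'x00x': |S_i|=[23, 17, 13, 8, 4] end={s11,s12,s26,s27} ∉↓L; 4/4 del acc.
'x0000': N↓-sim [23, 17, 13, 8, 6, 1] end={s11} — reject; 5/5 del acc.
'0xxxx': run [23, 19, 9, 6, 4, 3] end={s11,s27,s7} rej; 5/5 single-dels accept.
'0000xx': |S_i|=[23, 19, 15, 12, 6, 4, 3] end={s11,s27,s7} rej; 6/6 deletions ∈↓L.
6 obstructions.


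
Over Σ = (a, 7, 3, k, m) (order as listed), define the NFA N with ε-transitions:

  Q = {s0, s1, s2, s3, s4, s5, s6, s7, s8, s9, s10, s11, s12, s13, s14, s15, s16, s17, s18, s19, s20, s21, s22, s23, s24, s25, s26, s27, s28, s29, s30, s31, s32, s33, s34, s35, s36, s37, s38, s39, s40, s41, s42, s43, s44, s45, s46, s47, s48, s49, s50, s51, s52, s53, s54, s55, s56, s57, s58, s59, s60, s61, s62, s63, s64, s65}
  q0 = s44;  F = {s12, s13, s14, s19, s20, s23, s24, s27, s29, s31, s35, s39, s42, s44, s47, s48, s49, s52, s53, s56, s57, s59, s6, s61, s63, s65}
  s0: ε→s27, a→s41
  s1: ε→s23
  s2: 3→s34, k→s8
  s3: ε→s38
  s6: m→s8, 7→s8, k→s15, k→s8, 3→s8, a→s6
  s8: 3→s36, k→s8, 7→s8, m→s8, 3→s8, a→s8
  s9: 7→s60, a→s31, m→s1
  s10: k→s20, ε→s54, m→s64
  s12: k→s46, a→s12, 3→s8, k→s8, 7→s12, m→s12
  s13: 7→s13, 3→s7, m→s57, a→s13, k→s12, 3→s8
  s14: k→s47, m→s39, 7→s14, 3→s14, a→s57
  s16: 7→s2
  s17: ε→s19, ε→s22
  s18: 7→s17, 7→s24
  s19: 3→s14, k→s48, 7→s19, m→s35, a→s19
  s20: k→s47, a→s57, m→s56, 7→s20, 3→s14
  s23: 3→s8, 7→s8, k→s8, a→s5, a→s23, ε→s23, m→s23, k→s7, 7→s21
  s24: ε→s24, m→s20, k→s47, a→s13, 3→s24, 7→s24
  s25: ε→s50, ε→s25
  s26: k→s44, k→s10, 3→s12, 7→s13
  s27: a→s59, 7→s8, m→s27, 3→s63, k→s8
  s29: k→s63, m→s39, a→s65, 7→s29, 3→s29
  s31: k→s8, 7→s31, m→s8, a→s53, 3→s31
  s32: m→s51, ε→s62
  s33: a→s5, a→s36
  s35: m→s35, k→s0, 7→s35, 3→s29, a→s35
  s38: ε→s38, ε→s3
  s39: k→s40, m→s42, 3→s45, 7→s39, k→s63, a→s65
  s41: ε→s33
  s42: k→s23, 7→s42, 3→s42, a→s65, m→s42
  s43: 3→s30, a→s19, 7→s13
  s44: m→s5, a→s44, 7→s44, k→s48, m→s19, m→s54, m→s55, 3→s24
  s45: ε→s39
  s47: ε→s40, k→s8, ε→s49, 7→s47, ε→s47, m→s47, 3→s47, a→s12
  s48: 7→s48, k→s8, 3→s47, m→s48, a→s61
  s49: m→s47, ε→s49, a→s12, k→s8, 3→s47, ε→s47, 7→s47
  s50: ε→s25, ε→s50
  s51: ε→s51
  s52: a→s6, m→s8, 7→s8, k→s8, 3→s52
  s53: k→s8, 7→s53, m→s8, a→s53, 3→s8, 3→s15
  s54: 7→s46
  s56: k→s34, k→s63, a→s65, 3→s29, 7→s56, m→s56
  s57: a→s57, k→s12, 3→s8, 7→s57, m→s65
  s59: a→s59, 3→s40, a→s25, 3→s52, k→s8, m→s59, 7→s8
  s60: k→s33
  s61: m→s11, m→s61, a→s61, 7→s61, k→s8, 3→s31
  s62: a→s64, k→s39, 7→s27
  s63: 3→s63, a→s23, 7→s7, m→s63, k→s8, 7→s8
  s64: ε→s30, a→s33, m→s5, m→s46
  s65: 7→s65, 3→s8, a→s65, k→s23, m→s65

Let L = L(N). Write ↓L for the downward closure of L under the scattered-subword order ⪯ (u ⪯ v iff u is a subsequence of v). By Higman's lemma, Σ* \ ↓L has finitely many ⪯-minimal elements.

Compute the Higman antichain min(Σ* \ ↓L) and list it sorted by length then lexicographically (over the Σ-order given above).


|Q|=66, |F|=26, |δ|=205 (24 ε).
min D↑ (26 st, q0=0, F={8}): 0:a→0,7→0,3→1,k→2,m→3 1:a→4,7→1,3→1,k→5,m→6 2:a→7,7→2,3→5,k→8,m→2 3:a→3,7→3,3→9,k→2,m→10 4:a→4,7→4,3→8,k→11,m→12 5:a→11,7→5,3→5,k→8,m→5 6:a→12,7→6,3→9,k→5,m→13 7:a→7,7→7,3→14,k→8,m→7 8:a→8,7→8,3→8,k→8,m→8 9:a→12,7→9,3→9,k→5,m→15 10:a→10,7→10,3→16,k→17,m→10 11:a→11,7→11,3→8,k→8,m→11 12:a→12,7→12,3→8,k→11,m→18 13:a→18,7→13,3→16,k→19,m→13 14:a→20,7→14,3→14,k→8,m→8 15:a→18,7→15,3→15,k→19,m→21 16:a→18,7→16,3→16,k→19,m→15 17:a→22,7→8,3→19,k→8,m→17 18:a→18,7→18,3→8,k→23,m→18 19:a→23,7→8,3→19,k→8,m→19 20:a→20,7→20,3→8,k→8,m→8 21:a→18,7→21,3→21,k→23,m→21 22:a→22,7→8,3→24,k→8,m→22 23:a→23,7→8,3→8,k→8,m→23 24:a→25,7→8,3→24,k→8,m→8 25:a→25,7→8,3→8,k→8,m→8 [Hopcroft].
'kk': |S_i|=[44, 28, 5] end={s15,s36,s46,s7,s8} rej; 2/2 del acc.
'3a3': N↓-sim [44, 29, 14, 4] end={s15,s36,s7,s8} ∉↓L; 3/3 del acc.
'ka3m': |S_i|=[44, 28, 21, 8, 2] end={s36,s8} rej; 4/4 del acc.
'mmk7': |S_i|=[44, 41, 35, 20, 4] end={s21,s36,s7,s8} rej; 4/4 single-dels accept.
'm3mmk3': N↓-sim [44, 41, 24, 16, 14, 7, 2] end={s36,s8} rej; 6/6 single-dels accept.
5 obstructions.

min(Σ*\↓L) = [kk, 3a3, ka3m, mmk7, m3mmk3].


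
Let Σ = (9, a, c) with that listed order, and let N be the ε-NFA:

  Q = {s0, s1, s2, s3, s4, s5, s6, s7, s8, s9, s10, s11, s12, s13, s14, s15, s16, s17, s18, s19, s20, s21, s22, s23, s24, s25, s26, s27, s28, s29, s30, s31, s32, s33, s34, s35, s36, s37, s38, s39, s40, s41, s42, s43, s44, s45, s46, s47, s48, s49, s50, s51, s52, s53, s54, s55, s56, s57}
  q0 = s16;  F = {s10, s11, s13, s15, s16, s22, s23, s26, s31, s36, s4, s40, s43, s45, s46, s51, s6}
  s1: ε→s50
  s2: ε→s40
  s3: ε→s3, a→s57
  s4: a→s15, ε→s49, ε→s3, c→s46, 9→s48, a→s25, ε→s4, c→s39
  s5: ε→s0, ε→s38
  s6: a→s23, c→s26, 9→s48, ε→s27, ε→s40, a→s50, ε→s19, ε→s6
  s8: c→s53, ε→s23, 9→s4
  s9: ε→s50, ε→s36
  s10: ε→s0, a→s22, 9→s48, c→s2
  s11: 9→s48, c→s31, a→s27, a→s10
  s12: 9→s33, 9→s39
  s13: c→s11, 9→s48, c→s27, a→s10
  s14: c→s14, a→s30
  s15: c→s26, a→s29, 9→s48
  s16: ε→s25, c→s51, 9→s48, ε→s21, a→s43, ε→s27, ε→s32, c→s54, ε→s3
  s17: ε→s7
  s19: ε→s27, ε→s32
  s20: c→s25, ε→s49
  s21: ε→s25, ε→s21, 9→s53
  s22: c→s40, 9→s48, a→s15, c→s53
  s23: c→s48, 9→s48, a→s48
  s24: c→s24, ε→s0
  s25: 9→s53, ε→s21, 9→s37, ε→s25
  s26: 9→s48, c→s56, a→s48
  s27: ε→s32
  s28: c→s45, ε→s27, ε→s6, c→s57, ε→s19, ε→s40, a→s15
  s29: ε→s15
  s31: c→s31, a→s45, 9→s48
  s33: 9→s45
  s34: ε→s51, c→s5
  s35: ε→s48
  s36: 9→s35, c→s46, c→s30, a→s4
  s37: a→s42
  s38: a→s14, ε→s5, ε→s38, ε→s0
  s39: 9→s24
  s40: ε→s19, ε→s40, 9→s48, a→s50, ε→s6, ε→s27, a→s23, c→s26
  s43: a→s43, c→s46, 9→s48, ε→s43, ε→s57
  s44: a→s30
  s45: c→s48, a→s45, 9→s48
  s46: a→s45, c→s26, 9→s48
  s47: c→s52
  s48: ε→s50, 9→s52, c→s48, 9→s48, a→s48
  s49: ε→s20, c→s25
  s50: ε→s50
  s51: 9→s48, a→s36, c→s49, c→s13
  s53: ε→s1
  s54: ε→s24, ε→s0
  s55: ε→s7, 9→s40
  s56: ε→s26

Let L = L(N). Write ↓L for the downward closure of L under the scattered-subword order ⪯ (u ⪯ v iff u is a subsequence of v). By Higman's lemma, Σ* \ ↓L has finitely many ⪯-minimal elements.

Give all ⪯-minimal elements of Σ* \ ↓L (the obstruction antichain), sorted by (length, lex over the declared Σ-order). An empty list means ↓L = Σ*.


|Q|=58, |F|=17, |δ|=144 (55 ε).
min D↑ (17 st, q0=0, F={1}): 0:9→1,a→2,c→3 1:9→1,a→1,c→1 2:9→1,a→2,c→4 3:9→1,a→5,c→6 4:9→1,a→7,c→8 5:9→1,a→9,c→4 6:9→1,a→10,c→11 7:9→1,a→7,c→1 8:9→1,a→1,c→8 9:9→1,a→12,c→4 10:9→1,a→13,c→14 11:9→1,a→10,c→15 12:9→1,a→12,c→8 13:9→1,a→12,c→14 14:9→1,a→16,c→8 15:9→1,a→7,c→15 16:9→1,a→1,c→1 (ε-aug+det+¬).
'9': run [42, 10] end={s0,s1,s24,s35,s37,s42,s48,s50,s52,s53} rej; 1/1 single-dels accept.
'acac': |S_i|=[42, 36, 24, 6, 3] end={s48,s50,s52} ∉↓L; 4/4 del acc.
'acca': run [42, 36, 24, 7, 3] end={s48,s50,s52} rej; 4/4 single-dels accept.
'caaaca': |S_i|=[42, 40, 35, 30, 16, 5, 3] end={s48,s50,s52} — reject; 6/6 single-dels accept.
'ccacaa': |S_i|=[42, 40, 33, 21, 14, 4, 3] end={s48,s50,s52} — reject; 6/6 deletions ∈↓L.
'ccccac': N↓-sim [42, 40, 33, 27, 18, 5, 3] end={s48,s50,s52} ∉↓L; 6/6 deletions ∈↓L.
6 minimals (antichain).

A = [9, acac, acca, caaaca, ccacaa, ccccac].


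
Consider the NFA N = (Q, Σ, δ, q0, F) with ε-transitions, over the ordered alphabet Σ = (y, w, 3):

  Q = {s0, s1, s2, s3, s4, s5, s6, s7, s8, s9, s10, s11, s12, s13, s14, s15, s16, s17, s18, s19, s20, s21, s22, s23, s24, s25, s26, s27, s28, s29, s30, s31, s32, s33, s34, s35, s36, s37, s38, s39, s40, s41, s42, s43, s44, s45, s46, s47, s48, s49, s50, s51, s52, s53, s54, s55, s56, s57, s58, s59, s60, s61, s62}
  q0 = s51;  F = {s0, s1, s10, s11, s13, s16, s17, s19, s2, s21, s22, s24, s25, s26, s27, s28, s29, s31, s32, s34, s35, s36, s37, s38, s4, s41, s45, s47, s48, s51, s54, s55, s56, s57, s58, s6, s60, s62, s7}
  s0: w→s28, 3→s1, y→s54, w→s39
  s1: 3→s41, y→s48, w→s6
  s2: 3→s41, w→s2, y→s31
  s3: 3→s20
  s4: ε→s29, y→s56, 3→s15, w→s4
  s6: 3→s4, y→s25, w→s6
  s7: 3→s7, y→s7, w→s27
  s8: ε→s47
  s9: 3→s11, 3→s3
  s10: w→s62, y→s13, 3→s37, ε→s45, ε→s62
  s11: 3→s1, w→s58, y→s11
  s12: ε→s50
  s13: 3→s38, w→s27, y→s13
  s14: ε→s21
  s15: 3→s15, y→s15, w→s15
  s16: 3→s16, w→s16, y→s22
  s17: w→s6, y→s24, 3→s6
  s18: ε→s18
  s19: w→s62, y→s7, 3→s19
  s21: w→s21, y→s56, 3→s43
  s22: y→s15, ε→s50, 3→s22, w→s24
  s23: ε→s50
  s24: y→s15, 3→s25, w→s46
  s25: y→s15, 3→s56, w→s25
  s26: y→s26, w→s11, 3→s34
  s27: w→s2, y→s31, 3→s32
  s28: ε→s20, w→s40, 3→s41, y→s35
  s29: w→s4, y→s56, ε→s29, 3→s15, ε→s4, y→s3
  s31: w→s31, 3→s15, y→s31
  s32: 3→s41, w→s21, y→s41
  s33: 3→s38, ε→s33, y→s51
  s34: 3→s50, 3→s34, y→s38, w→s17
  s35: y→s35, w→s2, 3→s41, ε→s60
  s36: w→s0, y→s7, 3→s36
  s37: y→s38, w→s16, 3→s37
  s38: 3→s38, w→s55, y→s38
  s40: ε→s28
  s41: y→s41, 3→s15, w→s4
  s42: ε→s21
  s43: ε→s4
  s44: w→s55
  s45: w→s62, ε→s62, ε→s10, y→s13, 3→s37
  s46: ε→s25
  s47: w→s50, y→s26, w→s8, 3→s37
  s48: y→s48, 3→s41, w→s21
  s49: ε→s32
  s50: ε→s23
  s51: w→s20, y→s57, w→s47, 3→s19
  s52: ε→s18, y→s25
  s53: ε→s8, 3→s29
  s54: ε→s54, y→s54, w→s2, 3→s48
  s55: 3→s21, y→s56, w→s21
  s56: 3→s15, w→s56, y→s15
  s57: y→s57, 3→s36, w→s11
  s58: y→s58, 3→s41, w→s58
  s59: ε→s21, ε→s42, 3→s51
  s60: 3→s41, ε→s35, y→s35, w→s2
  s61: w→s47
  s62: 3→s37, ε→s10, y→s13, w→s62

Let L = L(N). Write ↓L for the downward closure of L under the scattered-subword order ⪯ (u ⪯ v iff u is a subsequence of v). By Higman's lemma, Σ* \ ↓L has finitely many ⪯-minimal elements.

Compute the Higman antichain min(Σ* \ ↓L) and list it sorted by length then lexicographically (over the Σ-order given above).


min(Σ*\↓L) = [yww33, yw333, w3wyy, 3ywy3].

|Q|=63, |F|=39, |δ|=164 (29 ε).
min D↑ (36 st, q0=0, F={30}): 0:y→1,w→2,3→3 1:y→1,w→4,3→5 2:y→6,w→2,3→7 3:y→8,w→9,3→3 4:y→4,w→10,3→11 5:y→8,w→12,3→5 6:y→6,w→4,3→13 7:y→14,w→15,3→7 8:y→8,w→16,3→8 9:y→17,w→9,3→7 10:y→10,w→10,3→18 11:y→19,w→20,3→18 12:y→21,w→22,3→11 13:y→14,w→23,3→13 14:y→14,w→24,3→14 15:y→25,w→15,3→15 16:y→26,w→27,3→28 17:y→17,w→16,3→14 18:y→18,w→29,3→30 19:y→19,w→31,3→18 20:y→32,w→20,3→29 21:y→21,w→27,3→19 22:y→33,w→22,3→18 23:y→34,w→20,3→20 24:y→35,w→31,3→31 25:y→30,w→34,3→25 26:y→26,w→26,3→30 27:y→26,w→27,3→18 28:y→18,w→31,3→18 29:y→35,w→29,3→30 30:y→30,w→30,3→30 31:y→35,w→31,3→29 32:y→30,w→32,3→35 33:y→33,w→27,3→18 34:y→30,w→32,3→32 35:y→30,w→35,3→30.
'yww33': run [49, 40, 30, 20, 8, 2] end={s15,s20} rej; 5/5 single-dels accept.
'yw333': |S_i|=[49, 40, 30, 14, 8, 2] end={s15,s20} — reject; 5/5 deletions ∈↓L.
'w3wyy': run [49, 44, 25, 18, 10, 1] end={s15} — reject; 5/5 del acc.
'3ywy3': N↓-sim [49, 42, 27, 17, 8, 2] end={s15,s20} rej; 5/5 del acc.
4 obstructions.


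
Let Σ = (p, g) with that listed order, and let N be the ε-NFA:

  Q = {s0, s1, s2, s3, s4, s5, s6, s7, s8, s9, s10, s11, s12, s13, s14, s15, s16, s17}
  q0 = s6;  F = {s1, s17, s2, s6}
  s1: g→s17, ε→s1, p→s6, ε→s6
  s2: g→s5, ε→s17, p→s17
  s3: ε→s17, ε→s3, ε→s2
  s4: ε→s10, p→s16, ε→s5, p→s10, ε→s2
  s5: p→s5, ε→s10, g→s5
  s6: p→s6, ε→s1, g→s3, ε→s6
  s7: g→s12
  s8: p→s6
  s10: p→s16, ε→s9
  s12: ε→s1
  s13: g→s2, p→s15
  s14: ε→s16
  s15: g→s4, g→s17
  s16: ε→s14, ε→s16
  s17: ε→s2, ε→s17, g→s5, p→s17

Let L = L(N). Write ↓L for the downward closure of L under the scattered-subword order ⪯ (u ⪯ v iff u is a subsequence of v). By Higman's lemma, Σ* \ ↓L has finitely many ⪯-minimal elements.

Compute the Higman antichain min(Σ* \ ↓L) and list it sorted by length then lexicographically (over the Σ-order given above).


|Q|=18, |F|=4, |δ|=38 (19 ε).
min D↑ (3 st, q0=0, F={2}): 0:p→0,g→1 1:p→1,g→2 2:p→2,g→2 (ε-aug+det+¬).
'gg': |S_i|=[10, 8, 5] end={s10,s14,s16,s5,s9} rej; 2/2 del acc.
1 words, ⪯-incomp.

Antichain: [gg].


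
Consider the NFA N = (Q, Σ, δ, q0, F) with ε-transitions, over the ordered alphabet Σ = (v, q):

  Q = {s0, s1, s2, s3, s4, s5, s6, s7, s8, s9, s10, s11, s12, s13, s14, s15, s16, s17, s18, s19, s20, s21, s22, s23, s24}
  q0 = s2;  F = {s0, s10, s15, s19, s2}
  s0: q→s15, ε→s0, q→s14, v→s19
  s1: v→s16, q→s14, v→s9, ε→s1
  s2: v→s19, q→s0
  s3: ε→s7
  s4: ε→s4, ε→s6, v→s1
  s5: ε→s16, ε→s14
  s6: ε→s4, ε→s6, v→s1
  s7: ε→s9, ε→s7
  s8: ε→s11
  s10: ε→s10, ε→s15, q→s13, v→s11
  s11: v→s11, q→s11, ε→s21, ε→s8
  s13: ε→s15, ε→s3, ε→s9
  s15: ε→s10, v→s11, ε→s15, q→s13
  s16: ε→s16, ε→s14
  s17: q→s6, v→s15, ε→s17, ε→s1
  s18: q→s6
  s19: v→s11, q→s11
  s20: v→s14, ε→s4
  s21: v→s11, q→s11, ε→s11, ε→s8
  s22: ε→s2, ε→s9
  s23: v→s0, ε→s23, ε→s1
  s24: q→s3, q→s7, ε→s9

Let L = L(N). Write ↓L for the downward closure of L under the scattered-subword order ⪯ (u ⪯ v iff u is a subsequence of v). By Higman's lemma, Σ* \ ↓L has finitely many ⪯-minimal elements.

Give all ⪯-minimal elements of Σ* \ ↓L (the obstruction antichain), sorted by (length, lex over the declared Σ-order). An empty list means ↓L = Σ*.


|Q|=25, |F|=5, |δ|=60 (33 ε).
min D↑ (5 st, q0=0, F={3}): 0:v→1,q→2 1:v→3,q→3 2:v→1,q→4 3:v→3,q→3 4:v→3,q→4.
'vv': |S_i|=[13, 4, 3] end={s11,s21,s8} ∉↓L; 2/2 del acc.
'vq': |S_i|=[13, 4, 3] end={s11,s21,s8} ∉↓L; 2/2 deletions ∈↓L.
'qqv': |S_i|=[13, 12, 10, 3] end={s11,s21,s8} — reject; 3/3 deletions ∈↓L.
3 words, ⪯-incomp.

Antichain: [vv, vq, qqv].


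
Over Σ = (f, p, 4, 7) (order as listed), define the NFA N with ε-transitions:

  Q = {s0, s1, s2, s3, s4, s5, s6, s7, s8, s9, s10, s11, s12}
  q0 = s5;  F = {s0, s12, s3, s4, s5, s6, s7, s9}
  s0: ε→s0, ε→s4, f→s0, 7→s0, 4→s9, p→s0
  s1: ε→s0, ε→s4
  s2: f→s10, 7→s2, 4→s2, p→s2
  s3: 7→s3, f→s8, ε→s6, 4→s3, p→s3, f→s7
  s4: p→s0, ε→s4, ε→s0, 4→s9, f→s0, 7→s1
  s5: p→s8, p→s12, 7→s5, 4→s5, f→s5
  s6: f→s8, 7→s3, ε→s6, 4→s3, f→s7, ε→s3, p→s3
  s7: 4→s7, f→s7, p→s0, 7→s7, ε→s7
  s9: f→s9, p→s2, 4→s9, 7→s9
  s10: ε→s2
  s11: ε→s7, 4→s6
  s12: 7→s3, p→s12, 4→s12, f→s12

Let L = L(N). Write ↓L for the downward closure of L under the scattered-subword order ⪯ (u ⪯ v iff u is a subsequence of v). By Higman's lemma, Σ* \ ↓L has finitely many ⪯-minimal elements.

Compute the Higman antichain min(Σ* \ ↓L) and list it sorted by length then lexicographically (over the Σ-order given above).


Antichain: [p7fp4p].

|Q|=13, |F|=8, |δ|=52 (12 ε).
min D↑ (7 st, q0=0, F={6}): 0:f→0,p→1,4→0,7→0 1:f→1,p→1,4→1,7→2 2:f→3,p→2,4→2,7→2 3:f→3,p→4,4→3,7→3 4:f→4,p→4,4→5,7→4 5:f→5,p→6,4→5,7→5 6:f→6,p→6,4→6,7→6 [Hopcroft].
'p7fp4p': |S_i|=[12, 11, 10, 8, 6, 3, 2] end={s10,s2} — reject; 6/6 del acc.
1 words, ⪯-incomp.


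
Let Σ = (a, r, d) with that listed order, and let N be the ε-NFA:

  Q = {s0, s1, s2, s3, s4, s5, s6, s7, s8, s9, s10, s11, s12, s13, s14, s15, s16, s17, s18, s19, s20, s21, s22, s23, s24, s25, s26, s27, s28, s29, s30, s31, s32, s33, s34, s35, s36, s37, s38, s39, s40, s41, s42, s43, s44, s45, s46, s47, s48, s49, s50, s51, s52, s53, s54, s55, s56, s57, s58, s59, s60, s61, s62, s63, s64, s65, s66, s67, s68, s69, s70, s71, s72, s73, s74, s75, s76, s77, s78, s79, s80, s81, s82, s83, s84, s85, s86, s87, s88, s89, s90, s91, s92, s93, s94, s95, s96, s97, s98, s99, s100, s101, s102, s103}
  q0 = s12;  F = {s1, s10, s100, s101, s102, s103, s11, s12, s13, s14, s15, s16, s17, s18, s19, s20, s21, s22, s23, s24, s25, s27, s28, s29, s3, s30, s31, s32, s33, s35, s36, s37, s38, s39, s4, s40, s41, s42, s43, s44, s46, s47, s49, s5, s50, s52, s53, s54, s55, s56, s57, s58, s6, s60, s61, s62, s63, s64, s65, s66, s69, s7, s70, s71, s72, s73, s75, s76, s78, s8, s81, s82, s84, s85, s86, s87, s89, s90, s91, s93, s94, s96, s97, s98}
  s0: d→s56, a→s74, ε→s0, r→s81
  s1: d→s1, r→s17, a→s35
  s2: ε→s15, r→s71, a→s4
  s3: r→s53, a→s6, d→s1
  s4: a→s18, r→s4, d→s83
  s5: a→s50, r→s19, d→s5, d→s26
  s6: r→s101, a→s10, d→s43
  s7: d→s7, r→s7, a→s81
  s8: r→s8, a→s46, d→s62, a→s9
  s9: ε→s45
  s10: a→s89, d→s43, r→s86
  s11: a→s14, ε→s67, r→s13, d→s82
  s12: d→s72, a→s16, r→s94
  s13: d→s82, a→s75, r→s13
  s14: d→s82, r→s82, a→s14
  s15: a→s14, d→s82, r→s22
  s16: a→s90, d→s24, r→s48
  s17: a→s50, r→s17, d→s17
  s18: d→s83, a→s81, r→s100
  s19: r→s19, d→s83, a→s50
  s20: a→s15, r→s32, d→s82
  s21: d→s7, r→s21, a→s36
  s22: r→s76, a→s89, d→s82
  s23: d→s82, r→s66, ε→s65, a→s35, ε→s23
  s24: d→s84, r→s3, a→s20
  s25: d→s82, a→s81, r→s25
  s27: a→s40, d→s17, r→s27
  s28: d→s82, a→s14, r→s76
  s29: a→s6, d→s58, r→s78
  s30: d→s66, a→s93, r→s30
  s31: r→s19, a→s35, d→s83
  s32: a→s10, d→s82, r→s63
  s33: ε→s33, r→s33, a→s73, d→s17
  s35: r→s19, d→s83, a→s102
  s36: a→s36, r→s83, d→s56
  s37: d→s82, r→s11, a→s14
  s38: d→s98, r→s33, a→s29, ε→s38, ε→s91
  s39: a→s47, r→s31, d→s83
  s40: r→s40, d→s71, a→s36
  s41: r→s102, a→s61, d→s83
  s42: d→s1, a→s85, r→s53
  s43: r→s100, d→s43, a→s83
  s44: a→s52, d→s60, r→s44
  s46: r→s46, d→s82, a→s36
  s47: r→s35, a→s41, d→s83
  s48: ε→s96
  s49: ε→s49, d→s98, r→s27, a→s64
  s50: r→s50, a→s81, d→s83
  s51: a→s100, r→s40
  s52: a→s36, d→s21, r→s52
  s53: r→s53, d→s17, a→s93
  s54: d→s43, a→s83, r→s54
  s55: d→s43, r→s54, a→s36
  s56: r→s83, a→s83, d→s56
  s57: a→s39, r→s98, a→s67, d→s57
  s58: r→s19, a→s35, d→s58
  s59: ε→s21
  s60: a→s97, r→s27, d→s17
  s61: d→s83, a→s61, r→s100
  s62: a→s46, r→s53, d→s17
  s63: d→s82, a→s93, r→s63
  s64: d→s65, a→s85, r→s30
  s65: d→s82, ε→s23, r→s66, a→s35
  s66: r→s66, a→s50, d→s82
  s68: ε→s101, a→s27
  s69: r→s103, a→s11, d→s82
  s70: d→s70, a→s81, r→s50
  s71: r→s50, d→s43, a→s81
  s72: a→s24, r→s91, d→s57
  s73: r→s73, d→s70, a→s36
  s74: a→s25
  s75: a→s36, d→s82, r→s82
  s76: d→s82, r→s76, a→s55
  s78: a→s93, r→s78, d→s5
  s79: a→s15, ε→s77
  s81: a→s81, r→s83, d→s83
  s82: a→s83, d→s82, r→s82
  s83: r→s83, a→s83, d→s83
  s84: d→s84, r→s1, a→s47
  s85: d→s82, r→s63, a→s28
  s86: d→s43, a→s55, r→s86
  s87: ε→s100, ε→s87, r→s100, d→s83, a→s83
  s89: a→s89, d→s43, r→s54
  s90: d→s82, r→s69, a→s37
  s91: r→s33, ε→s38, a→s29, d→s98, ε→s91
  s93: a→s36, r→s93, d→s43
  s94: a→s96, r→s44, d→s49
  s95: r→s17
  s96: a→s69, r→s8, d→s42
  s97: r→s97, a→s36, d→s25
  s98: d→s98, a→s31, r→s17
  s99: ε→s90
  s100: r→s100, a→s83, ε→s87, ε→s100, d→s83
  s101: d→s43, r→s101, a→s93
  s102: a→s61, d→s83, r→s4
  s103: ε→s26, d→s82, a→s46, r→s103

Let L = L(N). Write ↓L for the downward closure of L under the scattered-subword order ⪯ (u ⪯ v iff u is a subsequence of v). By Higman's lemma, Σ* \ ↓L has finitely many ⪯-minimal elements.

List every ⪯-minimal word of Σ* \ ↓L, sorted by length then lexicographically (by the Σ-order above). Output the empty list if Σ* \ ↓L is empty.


min(Σ*\↓L) = [aada, ddad, rraar, aaaara, rdadda, dradrd].

|Q|=104, |F|=84, |δ|=292 (23 ε).
min D↑ (82 st, q0=0, F={30}): 0:a→1,r→2,d→3 1:a→4,r→5,d→6 2:a→5,r→7,d→8 3:a→6,r→9,d→10 4:a→11,r→12,d→13 5:a→12,r→14,d→15 6:a→16,r→17,d→18 7:a→19,r→7,d→20 8:a→21,r→22,d→23 9:a→24,r→25,d→23 10:a→26,r→23,d→10 11:a→27,r→28,d→13 12:a→28,r→29,d→13 13:a→30,r→13,d→13 14:a→31,r→14,d→32 15:a→33,r→34,d→35 16:a→36,r→37,d→13 17:a→38,r→34,d→35 18:a→39,r→35,d→18 19:a→40,r→19,d→41 20:a→42,r→22,d→43 21:a→33,r→44,d→45 22:a→46,r→22,d→43 23:a→47,r→43,d→23 24:a→38,r→48,d→49 25:a→50,r→25,d→43 26:a→39,r→47,d→30 27:a→27,r→13,d→13 28:a→27,r→51,d→13 29:a→31,r→29,d→13 30:a→30,r→30,d→30 31:a→40,r→31,d→13 32:a→31,r→34,d→43 33:a→52,r→53,d→13 34:a→54,r→34,d→43 35:a→55,r→43,d→35 36:a→27,r→56,d→13 37:a→57,r→53,d→13 38:a→57,r→58,d→59 39:a→60,r→55,d→30 40:a→40,r→30,d→61 41:a→40,r→41,d→62 42:a→40,r→42,d→63 43:a→64,r→43,d→43 44:a→54,r→44,d→65 45:a→55,r→65,d→13 46:a→40,r→46,d→66 47:a→55,r→67,d→30 48:a→54,r→48,d→68 49:a→55,r→67,d→49 50:a→40,r→50,d→69 51:a→70,r→51,d→13 52:a→27,r→71,d→13 53:a→54,r→53,d→13 54:a→40,r→54,d→59 55:a→72,r→67,d→30 56:a→73,r→71,d→13 57:a→73,r→74,d→59 58:a→54,r→58,d→59 59:a→30,r→75,d→59 60:a→76,r→72,d→30 61:a→30,r→30,d→61 62:a→77,r→62,d→62 63:a→77,r→63,d→13 64:a→77,r→64,d→30 65:a→64,r→65,d→13 66:a→77,r→64,d→59 67:a→64,r→67,d→30 68:a→64,r→67,d→68 69:a→77,r→64,d→69 70:a→40,r→13,d→13 71:a→78,r→71,d→13 72:a→76,r→79,d→30 73:a→73,r→80,d→59 74:a→78,r→74,d→59 75:a→30,r→75,d→30 76:a→76,r→75,d→30 77:a→77,r→30,d→30 78:a→40,r→80,d→59 79:a→81,r→79,d→30 80:a→30,r→80,d→59 81:a→77,r→75,d→30 [Hopcroft].
'aada': N↓-sim [90, 78, 46, 6, 1] end={s83} — reject; 4/4 single-dels accept.
'ddad': run [90, 73, 34, 16, 1] end={s83} ∉↓L; 4/4 deletions ∈↓L.
'rraar': |S_i|=[90, 77, 47, 26, 4, 1] end={s83} rej; 5/5 single-dels accept.
'aaaara': N↓-sim [90, 78, 46, 31, 15, 6, 1] end={s83} — reject; 6/6 single-dels accept.
'rdadda': run [90, 77, 49, 34, 19, 6, 1] end={s83} ∉↓L; 6/6 deletions ∈↓L.
'dradrd': |S_i|=[90, 73, 53, 32, 18, 8, 1] end={s83} — reject; 6/6 del acc.
6 obstructions.


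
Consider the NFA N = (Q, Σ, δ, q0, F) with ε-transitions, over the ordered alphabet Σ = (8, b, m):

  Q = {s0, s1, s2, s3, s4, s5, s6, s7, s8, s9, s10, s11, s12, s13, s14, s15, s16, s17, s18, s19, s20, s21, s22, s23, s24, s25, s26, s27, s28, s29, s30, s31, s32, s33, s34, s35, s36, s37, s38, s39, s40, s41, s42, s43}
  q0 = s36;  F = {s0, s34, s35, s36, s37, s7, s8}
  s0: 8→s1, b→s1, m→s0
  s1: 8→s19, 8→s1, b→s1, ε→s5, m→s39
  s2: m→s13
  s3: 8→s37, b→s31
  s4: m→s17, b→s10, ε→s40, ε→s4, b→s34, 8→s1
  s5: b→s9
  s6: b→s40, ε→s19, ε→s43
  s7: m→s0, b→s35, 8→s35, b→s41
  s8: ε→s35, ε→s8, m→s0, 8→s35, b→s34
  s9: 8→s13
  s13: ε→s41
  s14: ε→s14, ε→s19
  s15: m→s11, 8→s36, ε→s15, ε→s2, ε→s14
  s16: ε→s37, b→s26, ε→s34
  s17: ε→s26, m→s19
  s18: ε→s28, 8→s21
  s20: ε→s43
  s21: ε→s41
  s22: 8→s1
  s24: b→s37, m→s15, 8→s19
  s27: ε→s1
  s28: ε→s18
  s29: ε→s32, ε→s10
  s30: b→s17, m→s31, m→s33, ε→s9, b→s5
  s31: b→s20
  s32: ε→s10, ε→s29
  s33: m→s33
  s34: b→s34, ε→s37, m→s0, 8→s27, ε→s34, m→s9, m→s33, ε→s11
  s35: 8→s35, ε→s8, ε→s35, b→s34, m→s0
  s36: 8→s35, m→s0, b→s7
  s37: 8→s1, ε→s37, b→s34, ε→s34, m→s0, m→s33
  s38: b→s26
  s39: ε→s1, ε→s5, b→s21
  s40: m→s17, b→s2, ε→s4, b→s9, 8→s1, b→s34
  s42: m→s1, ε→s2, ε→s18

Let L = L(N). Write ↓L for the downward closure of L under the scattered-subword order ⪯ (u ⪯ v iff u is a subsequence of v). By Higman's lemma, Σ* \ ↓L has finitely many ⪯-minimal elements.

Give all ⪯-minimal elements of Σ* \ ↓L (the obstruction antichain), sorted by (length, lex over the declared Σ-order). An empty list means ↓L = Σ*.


min(Σ*\↓L) = [m8, mb, 8b8, bbb8].

|Q|=44, |F|=7, |δ|=100 (38 ε).
min D↑ (6 st, q0=0, F={5}): 0:8→1,b→2,m→3 1:8→1,b→4,m→3 2:8→1,b→1,m→3 3:8→5,b→5,m→3 4:8→5,b→4,m→3 5:8→5,b→5,m→5 [Hopcroft].
'm8': N↓-sim [18, 10, 8] end={s1,s13,s19,s21,s39,s41,s5,s9} — reject; 2/2 single-dels accept.
'mb': |S_i|=[18, 10, 8] end={s1,s13,s19,s21,s39,s41,s5,s9} rej; 2/2 single-dels accept.
'8b8': |S_i|=[18, 16, 14, 9] end={s1,s13,s19,s21,s27,s39,s41,s5,s9} — reject; 3/3 deletions ∈↓L.
'bbb8': |S_i|=[18, 17, 16, 14, 9] end={s1,s13,s19,s21,s27,s39,s41,s5,s9} ∉↓L; 4/4 single-dels accept.
4 words, ⪯-incomp.


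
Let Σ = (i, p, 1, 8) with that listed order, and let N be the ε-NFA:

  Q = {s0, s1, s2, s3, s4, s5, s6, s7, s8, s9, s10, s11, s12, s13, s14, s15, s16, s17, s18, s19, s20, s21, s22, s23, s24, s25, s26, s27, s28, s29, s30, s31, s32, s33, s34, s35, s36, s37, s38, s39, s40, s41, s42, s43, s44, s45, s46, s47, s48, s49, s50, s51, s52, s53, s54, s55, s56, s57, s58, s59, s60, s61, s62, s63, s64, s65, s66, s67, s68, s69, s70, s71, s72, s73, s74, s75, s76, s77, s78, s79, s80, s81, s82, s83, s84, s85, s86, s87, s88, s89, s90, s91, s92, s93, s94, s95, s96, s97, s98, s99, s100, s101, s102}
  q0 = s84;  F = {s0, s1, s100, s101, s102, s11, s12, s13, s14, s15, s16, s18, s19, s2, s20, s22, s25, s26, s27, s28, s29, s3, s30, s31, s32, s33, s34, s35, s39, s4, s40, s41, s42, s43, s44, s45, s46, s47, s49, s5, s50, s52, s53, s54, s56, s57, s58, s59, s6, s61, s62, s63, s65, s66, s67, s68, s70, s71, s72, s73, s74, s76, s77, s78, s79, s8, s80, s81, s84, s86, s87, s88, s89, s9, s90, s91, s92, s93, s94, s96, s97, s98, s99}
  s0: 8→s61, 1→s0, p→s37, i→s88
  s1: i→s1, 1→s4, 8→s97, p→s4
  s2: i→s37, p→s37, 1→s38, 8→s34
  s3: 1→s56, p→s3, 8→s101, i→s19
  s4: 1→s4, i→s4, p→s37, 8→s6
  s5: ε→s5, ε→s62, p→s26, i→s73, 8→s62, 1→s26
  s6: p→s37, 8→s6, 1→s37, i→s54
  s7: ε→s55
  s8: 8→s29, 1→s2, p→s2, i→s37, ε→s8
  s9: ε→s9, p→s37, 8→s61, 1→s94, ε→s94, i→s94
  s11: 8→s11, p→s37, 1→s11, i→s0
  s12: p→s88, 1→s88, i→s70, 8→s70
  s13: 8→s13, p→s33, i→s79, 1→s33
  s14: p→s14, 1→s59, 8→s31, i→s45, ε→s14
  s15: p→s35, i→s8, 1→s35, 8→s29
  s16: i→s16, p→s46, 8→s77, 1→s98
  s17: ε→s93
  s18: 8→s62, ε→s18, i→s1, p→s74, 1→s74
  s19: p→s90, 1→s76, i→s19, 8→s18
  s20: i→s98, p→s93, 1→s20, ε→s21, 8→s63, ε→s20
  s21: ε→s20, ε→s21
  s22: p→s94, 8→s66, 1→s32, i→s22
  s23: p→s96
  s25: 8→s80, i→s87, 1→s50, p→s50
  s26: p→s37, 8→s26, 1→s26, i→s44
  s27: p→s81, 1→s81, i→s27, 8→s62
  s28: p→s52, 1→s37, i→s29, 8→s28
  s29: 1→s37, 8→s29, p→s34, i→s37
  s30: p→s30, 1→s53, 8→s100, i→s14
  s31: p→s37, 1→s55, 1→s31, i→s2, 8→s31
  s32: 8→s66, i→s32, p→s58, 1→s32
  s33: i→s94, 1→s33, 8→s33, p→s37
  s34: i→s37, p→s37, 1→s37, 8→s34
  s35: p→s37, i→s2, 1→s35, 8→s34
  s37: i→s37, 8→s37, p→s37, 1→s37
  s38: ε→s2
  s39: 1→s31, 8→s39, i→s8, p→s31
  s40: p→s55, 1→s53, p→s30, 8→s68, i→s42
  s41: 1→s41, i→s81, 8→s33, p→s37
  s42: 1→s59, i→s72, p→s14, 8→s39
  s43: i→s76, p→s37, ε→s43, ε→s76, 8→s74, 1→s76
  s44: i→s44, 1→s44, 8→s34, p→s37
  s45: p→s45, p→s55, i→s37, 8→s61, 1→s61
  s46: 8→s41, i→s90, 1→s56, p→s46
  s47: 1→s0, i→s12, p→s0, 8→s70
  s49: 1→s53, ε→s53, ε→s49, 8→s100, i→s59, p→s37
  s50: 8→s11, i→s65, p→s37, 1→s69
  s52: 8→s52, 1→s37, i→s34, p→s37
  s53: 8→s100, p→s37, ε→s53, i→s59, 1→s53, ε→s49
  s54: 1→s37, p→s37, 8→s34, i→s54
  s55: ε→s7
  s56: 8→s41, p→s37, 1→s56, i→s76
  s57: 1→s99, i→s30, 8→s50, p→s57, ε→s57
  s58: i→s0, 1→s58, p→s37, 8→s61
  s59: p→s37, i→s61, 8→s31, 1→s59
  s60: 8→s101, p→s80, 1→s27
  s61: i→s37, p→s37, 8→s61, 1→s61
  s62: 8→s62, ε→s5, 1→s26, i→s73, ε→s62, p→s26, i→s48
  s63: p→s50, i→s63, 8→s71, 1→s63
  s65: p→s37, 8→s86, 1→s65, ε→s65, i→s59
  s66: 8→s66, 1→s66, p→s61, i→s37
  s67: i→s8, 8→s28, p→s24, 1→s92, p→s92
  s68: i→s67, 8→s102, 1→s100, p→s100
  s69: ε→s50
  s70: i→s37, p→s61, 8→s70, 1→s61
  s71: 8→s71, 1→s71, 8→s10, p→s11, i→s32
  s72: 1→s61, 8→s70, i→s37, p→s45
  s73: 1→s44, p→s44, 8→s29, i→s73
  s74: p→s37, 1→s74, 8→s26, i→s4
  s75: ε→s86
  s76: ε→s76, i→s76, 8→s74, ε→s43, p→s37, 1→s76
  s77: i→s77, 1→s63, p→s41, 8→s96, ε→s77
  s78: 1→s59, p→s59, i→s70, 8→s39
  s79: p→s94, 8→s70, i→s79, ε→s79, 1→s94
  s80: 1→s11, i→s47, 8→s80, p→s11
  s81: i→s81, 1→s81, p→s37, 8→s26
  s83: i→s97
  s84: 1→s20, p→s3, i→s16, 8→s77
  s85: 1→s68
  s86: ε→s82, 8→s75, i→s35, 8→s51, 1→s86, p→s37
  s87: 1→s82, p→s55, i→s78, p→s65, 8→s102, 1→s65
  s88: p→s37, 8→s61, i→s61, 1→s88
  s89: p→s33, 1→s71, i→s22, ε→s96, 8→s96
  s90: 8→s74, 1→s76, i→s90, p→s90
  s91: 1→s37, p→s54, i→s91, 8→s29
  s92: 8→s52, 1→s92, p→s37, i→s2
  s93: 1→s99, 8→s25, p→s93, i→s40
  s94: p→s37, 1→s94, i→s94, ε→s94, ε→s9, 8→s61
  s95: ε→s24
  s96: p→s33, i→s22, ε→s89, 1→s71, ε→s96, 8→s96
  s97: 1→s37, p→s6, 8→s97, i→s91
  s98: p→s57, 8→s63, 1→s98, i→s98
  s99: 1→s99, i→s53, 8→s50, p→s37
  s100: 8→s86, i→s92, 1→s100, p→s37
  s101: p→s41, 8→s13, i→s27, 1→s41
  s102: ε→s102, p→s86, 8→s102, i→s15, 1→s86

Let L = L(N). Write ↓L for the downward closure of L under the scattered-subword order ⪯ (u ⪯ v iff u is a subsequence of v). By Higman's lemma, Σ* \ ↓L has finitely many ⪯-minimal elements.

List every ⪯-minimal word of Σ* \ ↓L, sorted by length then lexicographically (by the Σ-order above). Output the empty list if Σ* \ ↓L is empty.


|Q|=103, |F|=83, |δ|=390 (39 ε).
min D↑ (79 st, q0=0, F={18}): 0:i→1,p→2,1→3,8→4 1:i→1,p→5,1→6,8→4 2:i→7,p→2,1→8,8→9 3:i→6,p→10,1→3,8→11 4:i→4,p→12,1→11,8→13 5:i→14,p→5,1→8,8→12 6:i→6,p→15,1→6,8→11 7:i→7,p→14,1→16,8→17 8:i→16,p→18,1→8,8→12 9:i→19,p→12,1→12,8→20 10:i→21,p→10,1→22,8→23 11:i→11,p→24,1→11,8→25 12:i→26,p→18,1→12,8→27 13:i→28,p→27,1→25,8→13 14:i→14,p→14,1→16,8→29 15:i→30,p→15,1→22,8→24 16:i→16,p→18,1→16,8→29 17:i→31,p→29,1→29,8→32 18:i→18,p→18,1→18,8→18 19:i→19,p→26,1→26,8→32 20:i→33,p→27,1→27,8→20 21:i→34,p→30,1→35,8→36 22:i→35,p→18,1→22,8→24 23:i→37,p→24,1→24,8→38 24:i→39,p→18,1→24,8→40 25:i→41,p→40,1→25,8→25 26:i→26,p→18,1→26,8→42 27:i→43,p→18,1→27,8→27 28:i→28,p→43,1→41,8→44 29:i→45,p→18,1→29,8→42 30:i→46,p→30,1→35,8→47 31:i→31,p→45,1→45,8→48 32:i→49,p→42,1→42,8→32 33:i→33,p→43,1→43,8→50 34:i→51,p→46,1→52,8→53 35:i→52,p→18,1→35,8→47 36:i→54,p→47,1→47,8→55 37:i→56,p→39,1→39,8→55 38:i→57,p→40,1→40,8→38 39:i→52,p→18,1→39,8→58 40:i→59,p→18,1→40,8→40 41:i→41,p→60,1→41,8→44 42:i→61,p→18,1→42,8→42 43:i→43,p→18,1→43,8→62 44:i→18,p→62,1→44,8→44 45:i→45,p→18,1→45,8→63 46:i→64,p→46,1→52,8→65 47:i→66,p→18,1→47,8→58 48:i→67,p→63,1→18,8→48 49:i→49,p→61,1→61,8→68 50:i→18,p→62,1→62,8→50 51:i→18,p→64,1→62,8→50 52:i→62,p→18,1→52,8→65 53:i→69,p→65,1→65,8→53 54:i→69,p→66,1→66,8→70 55:i→71,p→58,1→58,8→55 56:i→50,p→52,1→52,8→53 57:i→72,p→59,1→59,8→50 58:i→73,p→18,1→58,8→58 59:i→74,p→18,1→59,8→62 60:i→59,p→18,1→60,8→62 61:i→61,p→18,1→61,8→75 62:i→18,p→18,1→62,8→62 63:i→76,p→18,1→18,8→63 64:i→18,p→64,1→62,8→62 65:i→77,p→18,1→65,8→65 66:i→77,p→18,1→66,8→78 67:i→67,p→76,1→18,8→68 68:i→18,p→75,1→18,8→68 69:i→18,p→77,1→77,8→68 70:i→68,p→78,1→18,8→70 71:i→69,p→73,1→73,8→68 72:i→50,p→74,1→74,8→50 73:i→77,p→18,1→73,8→75 74:i→62,p→18,1→74,8→62 75:i→18,p→18,1→18,8→75 76:i→76,p→18,1→18,8→75 77:i→18,p→18,1→77,8→75 78:i→75,p→18,1→18,8→78.
'p1p': N↓-sim [95, 81, 41, 1] end={s37} rej; 3/3 single-dels accept.
'8pp': N↓-sim [95, 72, 36, 1] end={s37} ∉↓L; 3/3 single-dels accept.
'ip8p': run [95, 86, 48, 34, 1] end={s37} — reject; 4/4 single-dels accept.
'88i8i': N↓-sim [95, 72, 50, 26, 6, 1] end={s37} ∉↓L; 5/5 del acc.
'pi8i81': N↓-sim [95, 81, 65, 40, 22, 9, 1] end={s37} rej; 6/6 single-dels accept.
'1piiii': run [95, 73, 51, 42, 27, 12, 1] end={s37} ∉↓L; 6/6 deletions ∈↓L.
6 minimals (antichain).

A = [p1p, 8pp, ip8p, 88i8i, pi8i81, 1piiii].
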